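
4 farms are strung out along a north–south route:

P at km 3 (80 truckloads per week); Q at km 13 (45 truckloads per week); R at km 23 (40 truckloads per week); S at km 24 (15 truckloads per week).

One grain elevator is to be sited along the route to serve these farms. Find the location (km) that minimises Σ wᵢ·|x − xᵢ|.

x = 13

For a sum of weighted absolute distances on a line, the optimum is the weighted median (not the mean). Total weight W = 180; half-weight = 90.
Sort by position and accumulate weight:
  km 3 (P, w=80) → cum 80
  km 13 (Q, w=45) → cum 125  ≥ 90 → median here
  km 23 (R, w=40) → cum 165
  km 24 (S, w=15) → cum 180
Optimal location: km 13.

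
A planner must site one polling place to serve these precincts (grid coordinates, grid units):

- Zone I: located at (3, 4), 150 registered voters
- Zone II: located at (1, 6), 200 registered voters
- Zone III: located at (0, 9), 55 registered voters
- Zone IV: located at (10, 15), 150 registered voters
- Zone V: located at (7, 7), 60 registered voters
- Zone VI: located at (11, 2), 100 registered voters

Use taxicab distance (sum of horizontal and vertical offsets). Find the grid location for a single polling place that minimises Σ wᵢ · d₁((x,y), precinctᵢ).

(3, 6)

Manhattan distance separates: Σwᵢ(|x−xᵢ|+|y−yᵢ|) = Σwᵢ|x−xᵢ| + Σwᵢ|y−yᵢ|, so x and y are optimised independently as 1-D weighted medians.
Total weight W = 715; half = 357.5.
x-coordinate, sorted with cumulative weight:
  x=0 (Zone III, w=55) cum 55
  x=1 (Zone II, w=200) cum 255
  x=3 (Zone I, w=150) cum 405  ← median
  x=7 (Zone V, w=60) cum 465
  x=10 (Zone IV, w=150) cum 615
  x=11 (Zone VI, w=100) cum 715
⇒ x* = 3
y-coordinate, sorted with cumulative weight:
  y=2 (Zone VI, w=100) cum 100
  y=4 (Zone I, w=150) cum 250
  y=6 (Zone II, w=200) cum 450  ← median
  y=7 (Zone V, w=60) cum 510
  y=9 (Zone III, w=55) cum 565
  y=15 (Zone IV, w=150) cum 715
⇒ y* = 6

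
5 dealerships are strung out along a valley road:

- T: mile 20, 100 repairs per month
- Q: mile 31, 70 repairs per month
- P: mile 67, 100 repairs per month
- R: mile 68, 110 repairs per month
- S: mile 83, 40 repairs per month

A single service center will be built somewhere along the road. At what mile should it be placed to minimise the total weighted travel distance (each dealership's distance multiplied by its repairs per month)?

For a sum of weighted absolute distances on a line, the optimum is the weighted median (not the mean). Total weight W = 420; half-weight = 210.
Sort by position and accumulate weight:
  mile 20 (T, w=100) → cum 100
  mile 31 (Q, w=70) → cum 170
  mile 67 (P, w=100) → cum 270  ≥ 210 → median here
  mile 68 (R, w=110) → cum 380
  mile 83 (S, w=40) → cum 420
Optimal location: mile 67.

x = 67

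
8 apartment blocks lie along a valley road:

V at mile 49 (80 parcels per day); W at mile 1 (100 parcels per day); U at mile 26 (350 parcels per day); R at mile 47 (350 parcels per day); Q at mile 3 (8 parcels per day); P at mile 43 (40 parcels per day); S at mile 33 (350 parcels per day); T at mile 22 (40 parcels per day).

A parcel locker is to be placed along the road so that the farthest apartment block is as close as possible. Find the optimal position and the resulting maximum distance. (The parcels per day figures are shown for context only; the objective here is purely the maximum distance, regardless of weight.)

The 1-center on a line is the midpoint of the two extreme points: leftmost at 1, rightmost at 49.
Optimal location = (1 + 49)/2 = 25; maximum distance = (49 − 1)/2 = 24.

location 25, max distance 24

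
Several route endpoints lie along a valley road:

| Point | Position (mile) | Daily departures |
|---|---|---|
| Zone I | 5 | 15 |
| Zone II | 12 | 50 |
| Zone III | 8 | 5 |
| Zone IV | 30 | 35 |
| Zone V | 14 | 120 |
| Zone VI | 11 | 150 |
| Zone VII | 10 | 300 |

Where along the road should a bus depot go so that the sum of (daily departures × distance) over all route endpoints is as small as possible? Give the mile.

For a sum of weighted absolute distances on a line, the optimum is the weighted median (not the mean). Total weight W = 675; half-weight = 337.5.
Sort by position and accumulate weight:
  mile 5 (Zone I, w=15) → cum 15
  mile 8 (Zone III, w=5) → cum 20
  mile 10 (Zone VII, w=300) → cum 320
  mile 11 (Zone VI, w=150) → cum 470  ≥ 337.5 → median here
  mile 12 (Zone II, w=50) → cum 520
  mile 14 (Zone V, w=120) → cum 640
  mile 30 (Zone IV, w=35) → cum 675
Optimal location: mile 11.

x = 11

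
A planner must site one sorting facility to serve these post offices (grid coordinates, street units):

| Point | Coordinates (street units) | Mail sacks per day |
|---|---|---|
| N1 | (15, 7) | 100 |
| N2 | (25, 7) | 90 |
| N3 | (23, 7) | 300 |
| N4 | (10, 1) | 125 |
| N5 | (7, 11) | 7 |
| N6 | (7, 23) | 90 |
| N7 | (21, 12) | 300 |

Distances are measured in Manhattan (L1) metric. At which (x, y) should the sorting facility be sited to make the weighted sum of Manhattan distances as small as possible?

Manhattan distance separates: Σwᵢ(|x−xᵢ|+|y−yᵢ|) = Σwᵢ|x−xᵢ| + Σwᵢ|y−yᵢ|, so x and y are optimised independently as 1-D weighted medians.
Total weight W = 1012; half = 506.
x-coordinate, sorted with cumulative weight:
  x=7 (N5, w=7) cum 7
  x=7 (N6, w=90) cum 97
  x=10 (N4, w=125) cum 222
  x=15 (N1, w=100) cum 322
  x=21 (N7, w=300) cum 622  ← median
  x=23 (N3, w=300) cum 922
  x=25 (N2, w=90) cum 1012
⇒ x* = 21
y-coordinate, sorted with cumulative weight:
  y=1 (N4, w=125) cum 125
  y=7 (N1, w=100) cum 225
  y=7 (N2, w=90) cum 315
  y=7 (N3, w=300) cum 615  ← median
  y=11 (N5, w=7) cum 622
  y=12 (N7, w=300) cum 922
  y=23 (N6, w=90) cum 1012
⇒ y* = 7

(21, 7)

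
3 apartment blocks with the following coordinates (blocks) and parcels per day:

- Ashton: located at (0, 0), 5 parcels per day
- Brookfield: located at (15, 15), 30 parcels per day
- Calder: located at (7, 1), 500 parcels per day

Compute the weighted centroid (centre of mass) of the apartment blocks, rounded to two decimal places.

The minimiser of Σwᵢ‖p−pᵢ‖² is the weighted centroid p* = (Σwᵢpᵢ)/(Σwᵢ).
Σwᵢ = 535.
Σwᵢxᵢ = 5·0 + 30·15 + 500·7 = 3950.
Σwᵢyᵢ = 5·0 + 30·15 + 500·1 = 950.
x* = 3950/535 = 7.38, y* = 950/535 = 1.78.

(7.38, 1.78)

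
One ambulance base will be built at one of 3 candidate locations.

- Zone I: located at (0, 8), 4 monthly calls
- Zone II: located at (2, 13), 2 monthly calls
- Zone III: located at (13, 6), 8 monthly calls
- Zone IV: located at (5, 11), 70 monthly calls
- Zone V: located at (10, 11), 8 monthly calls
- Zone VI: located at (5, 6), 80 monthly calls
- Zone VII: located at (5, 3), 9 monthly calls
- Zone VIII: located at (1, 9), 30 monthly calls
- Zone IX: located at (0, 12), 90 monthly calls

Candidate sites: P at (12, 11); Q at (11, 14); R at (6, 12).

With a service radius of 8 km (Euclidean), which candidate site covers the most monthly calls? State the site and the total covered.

Coverage radius r = 8 km; a point is covered iff (Δx)²+(Δy)² ≤ 8² = 64.
  P (12, 11): covers {Zone III, Zone IV, Zone V} → 86
  Q (11, 14): covers {Zone IV, Zone V} → 78
  R (6, 12): covers {Zone I, Zone II, Zone IV, Zone V, Zone VI, Zone VIII, Zone IX} → 284
Maximum coverage at R: 284 monthly calls.

R, covering 284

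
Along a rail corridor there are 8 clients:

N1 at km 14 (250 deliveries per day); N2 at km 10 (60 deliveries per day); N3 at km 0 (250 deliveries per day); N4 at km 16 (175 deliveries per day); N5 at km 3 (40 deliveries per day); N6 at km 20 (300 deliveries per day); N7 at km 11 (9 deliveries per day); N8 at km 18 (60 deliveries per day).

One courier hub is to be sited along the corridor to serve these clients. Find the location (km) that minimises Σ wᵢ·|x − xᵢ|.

For a sum of weighted absolute distances on a line, the optimum is the weighted median (not the mean). Total weight W = 1144; half-weight = 572.
Sort by position and accumulate weight:
  km 0 (N3, w=250) → cum 250
  km 3 (N5, w=40) → cum 290
  km 10 (N2, w=60) → cum 350
  km 11 (N7, w=9) → cum 359
  km 14 (N1, w=250) → cum 609  ≥ 572 → median here
  km 16 (N4, w=175) → cum 784
  km 18 (N8, w=60) → cum 844
  km 20 (N6, w=300) → cum 1144
Optimal location: km 14.

x = 14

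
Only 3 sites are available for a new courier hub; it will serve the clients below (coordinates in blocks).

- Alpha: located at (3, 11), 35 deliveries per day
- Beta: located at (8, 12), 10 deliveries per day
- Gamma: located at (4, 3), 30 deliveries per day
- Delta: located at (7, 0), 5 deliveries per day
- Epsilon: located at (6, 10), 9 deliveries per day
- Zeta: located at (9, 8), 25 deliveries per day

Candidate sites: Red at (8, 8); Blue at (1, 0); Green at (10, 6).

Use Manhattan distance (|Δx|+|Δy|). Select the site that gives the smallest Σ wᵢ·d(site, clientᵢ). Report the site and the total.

Total weighted distance at each candidate:
  Red (8, 8): total = 696
  Blue (1, 0): total = 1390
  Green (10, 6): total = 962
Minimum is at Red with total 696 blocks.

Red, total 696 blocks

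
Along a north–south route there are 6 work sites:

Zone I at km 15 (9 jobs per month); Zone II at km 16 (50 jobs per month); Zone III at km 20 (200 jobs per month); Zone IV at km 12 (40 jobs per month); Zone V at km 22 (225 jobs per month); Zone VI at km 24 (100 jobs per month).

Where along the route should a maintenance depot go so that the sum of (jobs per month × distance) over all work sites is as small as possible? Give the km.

x = 22

For a sum of weighted absolute distances on a line, the optimum is the weighted median (not the mean). Total weight W = 624; half-weight = 312.
Sort by position and accumulate weight:
  km 12 (Zone IV, w=40) → cum 40
  km 15 (Zone I, w=9) → cum 49
  km 16 (Zone II, w=50) → cum 99
  km 20 (Zone III, w=200) → cum 299
  km 22 (Zone V, w=225) → cum 524  ≥ 312 → median here
  km 24 (Zone VI, w=100) → cum 624
Optimal location: km 22.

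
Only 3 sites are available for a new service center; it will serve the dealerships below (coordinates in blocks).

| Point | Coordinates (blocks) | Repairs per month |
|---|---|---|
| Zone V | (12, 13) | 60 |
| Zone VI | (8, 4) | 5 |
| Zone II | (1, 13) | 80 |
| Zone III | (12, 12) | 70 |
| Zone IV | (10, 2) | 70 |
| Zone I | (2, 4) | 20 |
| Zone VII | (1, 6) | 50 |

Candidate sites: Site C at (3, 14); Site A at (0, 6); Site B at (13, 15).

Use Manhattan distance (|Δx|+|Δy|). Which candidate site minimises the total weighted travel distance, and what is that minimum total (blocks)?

Site C, total 3735 blocks

Total weighted distance at each candidate:
  Site C (3, 14): total = 3735
  Site A (0, 6): total = 4200
  Site B (13, 15): total = 4270
Minimum is at Site C with total 3735 blocks.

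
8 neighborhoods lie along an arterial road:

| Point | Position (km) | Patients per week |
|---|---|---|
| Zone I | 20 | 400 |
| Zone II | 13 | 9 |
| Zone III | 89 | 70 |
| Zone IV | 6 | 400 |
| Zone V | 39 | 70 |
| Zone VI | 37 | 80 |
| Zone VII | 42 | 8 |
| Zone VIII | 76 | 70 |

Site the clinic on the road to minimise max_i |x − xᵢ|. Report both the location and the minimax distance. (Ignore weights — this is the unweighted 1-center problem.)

The 1-center on a line is the midpoint of the two extreme points: leftmost at 6, rightmost at 89.
Optimal location = (6 + 89)/2 = 47.5; maximum distance = (89 − 6)/2 = 41.5.

location 47.5, max distance 41.5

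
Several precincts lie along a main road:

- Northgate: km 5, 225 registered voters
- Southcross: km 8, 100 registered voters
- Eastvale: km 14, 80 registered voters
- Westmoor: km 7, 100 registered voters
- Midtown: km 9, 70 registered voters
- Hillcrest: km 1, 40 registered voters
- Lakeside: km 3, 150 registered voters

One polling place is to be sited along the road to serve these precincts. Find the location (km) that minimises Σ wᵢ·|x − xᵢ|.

x = 5

For a sum of weighted absolute distances on a line, the optimum is the weighted median (not the mean). Total weight W = 765; half-weight = 382.5.
Sort by position and accumulate weight:
  km 1 (Hillcrest, w=40) → cum 40
  km 3 (Lakeside, w=150) → cum 190
  km 5 (Northgate, w=225) → cum 415  ≥ 382.5 → median here
  km 7 (Westmoor, w=100) → cum 515
  km 8 (Southcross, w=100) → cum 615
  km 9 (Midtown, w=70) → cum 685
  km 14 (Eastvale, w=80) → cum 765
Optimal location: km 5.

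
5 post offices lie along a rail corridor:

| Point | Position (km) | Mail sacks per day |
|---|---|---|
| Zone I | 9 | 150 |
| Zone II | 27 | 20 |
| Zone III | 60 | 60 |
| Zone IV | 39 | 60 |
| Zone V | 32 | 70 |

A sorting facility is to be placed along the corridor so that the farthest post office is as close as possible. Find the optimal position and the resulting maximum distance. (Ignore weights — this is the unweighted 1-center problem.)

The 1-center on a line is the midpoint of the two extreme points: leftmost at 9, rightmost at 60.
Optimal location = (9 + 60)/2 = 34.5; maximum distance = (60 − 9)/2 = 25.5.

location 34.5, max distance 25.5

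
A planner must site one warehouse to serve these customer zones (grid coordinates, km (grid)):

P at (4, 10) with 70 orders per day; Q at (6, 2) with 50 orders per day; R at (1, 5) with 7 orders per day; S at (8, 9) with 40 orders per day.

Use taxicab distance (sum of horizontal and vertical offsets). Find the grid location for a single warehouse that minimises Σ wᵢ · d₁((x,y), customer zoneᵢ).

Manhattan distance separates: Σwᵢ(|x−xᵢ|+|y−yᵢ|) = Σwᵢ|x−xᵢ| + Σwᵢ|y−yᵢ|, so x and y are optimised independently as 1-D weighted medians.
Total weight W = 167; half = 83.5.
x-coordinate, sorted with cumulative weight:
  x=1 (R, w=7) cum 7
  x=4 (P, w=70) cum 77
  x=6 (Q, w=50) cum 127  ← median
  x=8 (S, w=40) cum 167
⇒ x* = 6
y-coordinate, sorted with cumulative weight:
  y=2 (Q, w=50) cum 50
  y=5 (R, w=7) cum 57
  y=9 (S, w=40) cum 97  ← median
  y=10 (P, w=70) cum 167
⇒ y* = 9

(6, 9)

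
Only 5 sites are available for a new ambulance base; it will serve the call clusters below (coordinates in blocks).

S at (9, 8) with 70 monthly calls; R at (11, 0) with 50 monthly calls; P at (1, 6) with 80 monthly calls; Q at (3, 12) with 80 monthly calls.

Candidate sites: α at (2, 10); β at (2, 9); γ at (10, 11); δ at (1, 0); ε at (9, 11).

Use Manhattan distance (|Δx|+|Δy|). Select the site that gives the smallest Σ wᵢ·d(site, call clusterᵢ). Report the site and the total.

β, total 2100 blocks

Total weighted distance at each candidate:
  α (2, 10): total = 2220
  β (2, 9): total = 2100
  γ (10, 11): total = 2640
  δ (1, 0): total = 3220
  ε (9, 11): total = 2460
Minimum is at β with total 2100 blocks.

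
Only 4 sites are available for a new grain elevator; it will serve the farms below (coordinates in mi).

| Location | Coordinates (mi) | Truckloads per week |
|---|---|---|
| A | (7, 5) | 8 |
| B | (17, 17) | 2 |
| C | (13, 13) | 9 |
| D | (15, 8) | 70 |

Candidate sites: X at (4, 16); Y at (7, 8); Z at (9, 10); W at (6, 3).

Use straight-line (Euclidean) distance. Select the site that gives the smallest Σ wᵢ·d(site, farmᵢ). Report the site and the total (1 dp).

Z, total 552.1 mi

Total weighted distance at each candidate:
  X (4, 16): total = 1154.8
  Y (7, 8): total = 681.2
  Z (9, 10): total = 552.1
  W (6, 3): total = 884.1
Minimum is at Z with total 552.1 mi.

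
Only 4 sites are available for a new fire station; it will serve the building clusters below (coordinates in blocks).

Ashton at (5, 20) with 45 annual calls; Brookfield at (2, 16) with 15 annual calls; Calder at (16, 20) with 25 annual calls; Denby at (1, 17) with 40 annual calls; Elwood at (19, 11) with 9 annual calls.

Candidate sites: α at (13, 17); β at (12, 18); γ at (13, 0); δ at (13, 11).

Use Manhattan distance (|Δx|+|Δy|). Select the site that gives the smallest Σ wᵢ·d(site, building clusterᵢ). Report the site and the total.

β, total 1341 blocks

Total weighted distance at each candidate:
  α (13, 17): total = 1413
  β (12, 18): total = 1341
  γ (13, 0): total = 3553
  δ (13, 11): total = 2079
Minimum is at β with total 1341 blocks.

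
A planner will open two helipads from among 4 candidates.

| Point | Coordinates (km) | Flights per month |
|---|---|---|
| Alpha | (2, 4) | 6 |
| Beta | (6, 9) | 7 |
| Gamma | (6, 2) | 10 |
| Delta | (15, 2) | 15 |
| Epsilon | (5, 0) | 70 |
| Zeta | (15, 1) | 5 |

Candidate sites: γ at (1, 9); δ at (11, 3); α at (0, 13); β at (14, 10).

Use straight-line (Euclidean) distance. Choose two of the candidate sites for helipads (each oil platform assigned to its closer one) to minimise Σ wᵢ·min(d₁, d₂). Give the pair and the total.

Evaluate every pair (each demand assigned to the nearer of the two):
  {γ, δ}: total = 670.4
  {δ, α}: total = 709.6
  {δ, β}: total = 713.8
  {γ, β}: total = 1007.2
  {γ, α}: total = 1156.4
  {α, β}: total = 1326.9
Best pair: {γ, δ} with total 670.4.

{γ, δ}, total 670.4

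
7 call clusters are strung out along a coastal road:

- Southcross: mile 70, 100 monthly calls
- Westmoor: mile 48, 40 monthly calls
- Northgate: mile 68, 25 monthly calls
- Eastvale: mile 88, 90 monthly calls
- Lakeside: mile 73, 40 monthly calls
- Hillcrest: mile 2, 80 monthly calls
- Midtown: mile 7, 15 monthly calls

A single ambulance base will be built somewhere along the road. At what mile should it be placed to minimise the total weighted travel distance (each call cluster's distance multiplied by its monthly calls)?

For a sum of weighted absolute distances on a line, the optimum is the weighted median (not the mean). Total weight W = 390; half-weight = 195.
Sort by position and accumulate weight:
  mile 2 (Hillcrest, w=80) → cum 80
  mile 7 (Midtown, w=15) → cum 95
  mile 48 (Westmoor, w=40) → cum 135
  mile 68 (Northgate, w=25) → cum 160
  mile 70 (Southcross, w=100) → cum 260  ≥ 195 → median here
  mile 73 (Lakeside, w=40) → cum 300
  mile 88 (Eastvale, w=90) → cum 390
Optimal location: mile 70.

x = 70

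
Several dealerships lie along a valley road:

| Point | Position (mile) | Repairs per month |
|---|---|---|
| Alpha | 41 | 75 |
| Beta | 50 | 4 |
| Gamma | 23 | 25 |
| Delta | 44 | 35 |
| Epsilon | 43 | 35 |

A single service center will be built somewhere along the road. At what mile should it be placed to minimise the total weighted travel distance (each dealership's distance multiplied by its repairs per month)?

For a sum of weighted absolute distances on a line, the optimum is the weighted median (not the mean). Total weight W = 174; half-weight = 87.
Sort by position and accumulate weight:
  mile 23 (Gamma, w=25) → cum 25
  mile 41 (Alpha, w=75) → cum 100  ≥ 87 → median here
  mile 43 (Epsilon, w=35) → cum 135
  mile 44 (Delta, w=35) → cum 170
  mile 50 (Beta, w=4) → cum 174
Optimal location: mile 41.

x = 41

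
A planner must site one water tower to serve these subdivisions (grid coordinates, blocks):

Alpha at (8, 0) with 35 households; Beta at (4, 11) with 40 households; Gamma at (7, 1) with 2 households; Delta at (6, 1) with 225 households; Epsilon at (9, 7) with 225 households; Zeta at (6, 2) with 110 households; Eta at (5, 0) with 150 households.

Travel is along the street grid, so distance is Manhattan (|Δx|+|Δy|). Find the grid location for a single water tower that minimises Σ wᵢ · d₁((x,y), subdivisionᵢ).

(6, 1)

Manhattan distance separates: Σwᵢ(|x−xᵢ|+|y−yᵢ|) = Σwᵢ|x−xᵢ| + Σwᵢ|y−yᵢ|, so x and y are optimised independently as 1-D weighted medians.
Total weight W = 787; half = 393.5.
x-coordinate, sorted with cumulative weight:
  x=4 (Beta, w=40) cum 40
  x=5 (Eta, w=150) cum 190
  x=6 (Delta, w=225) cum 415  ← median
  x=6 (Zeta, w=110) cum 525
  x=7 (Gamma, w=2) cum 527
  x=8 (Alpha, w=35) cum 562
  x=9 (Epsilon, w=225) cum 787
⇒ x* = 6
y-coordinate, sorted with cumulative weight:
  y=0 (Alpha, w=35) cum 35
  y=0 (Eta, w=150) cum 185
  y=1 (Gamma, w=2) cum 187
  y=1 (Delta, w=225) cum 412  ← median
  y=2 (Zeta, w=110) cum 522
  y=7 (Epsilon, w=225) cum 747
  y=11 (Beta, w=40) cum 787
⇒ y* = 1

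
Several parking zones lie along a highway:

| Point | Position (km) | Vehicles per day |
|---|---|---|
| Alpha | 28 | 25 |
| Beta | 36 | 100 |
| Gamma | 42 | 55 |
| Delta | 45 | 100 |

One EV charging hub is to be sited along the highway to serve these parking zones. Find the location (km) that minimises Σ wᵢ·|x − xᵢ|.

For a sum of weighted absolute distances on a line, the optimum is the weighted median (not the mean). Total weight W = 280; half-weight = 140.
Sort by position and accumulate weight:
  km 28 (Alpha, w=25) → cum 25
  km 36 (Beta, w=100) → cum 125
  km 42 (Gamma, w=55) → cum 180  ≥ 140 → median here
  km 45 (Delta, w=100) → cum 280
Optimal location: km 42.

x = 42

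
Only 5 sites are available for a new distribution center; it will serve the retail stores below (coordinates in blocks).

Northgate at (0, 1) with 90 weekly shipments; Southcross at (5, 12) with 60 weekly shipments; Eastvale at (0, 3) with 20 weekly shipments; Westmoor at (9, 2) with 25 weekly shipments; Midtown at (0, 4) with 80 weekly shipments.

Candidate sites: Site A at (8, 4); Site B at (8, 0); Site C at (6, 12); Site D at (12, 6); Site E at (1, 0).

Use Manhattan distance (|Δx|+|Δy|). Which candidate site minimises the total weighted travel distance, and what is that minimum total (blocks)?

Total weighted distance at each candidate:
  Site A (8, 4): total = 2545
  Site B (8, 0): total = 2965
  Site C (6, 12): total = 3335
  Site D (12, 6): total = 3905
  Site E (1, 0): total = 1870
Minimum is at Site E with total 1870 blocks.

Site E, total 1870 blocks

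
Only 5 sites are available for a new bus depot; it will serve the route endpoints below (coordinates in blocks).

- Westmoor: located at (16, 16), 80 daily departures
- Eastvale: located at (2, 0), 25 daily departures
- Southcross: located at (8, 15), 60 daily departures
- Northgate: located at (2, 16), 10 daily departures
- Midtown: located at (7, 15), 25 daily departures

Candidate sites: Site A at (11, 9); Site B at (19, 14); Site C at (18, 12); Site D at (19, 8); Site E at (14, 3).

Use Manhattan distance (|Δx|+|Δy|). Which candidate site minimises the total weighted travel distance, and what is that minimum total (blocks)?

Site A, total 2360 blocks

Total weighted distance at each candidate:
  Site A (11, 9): total = 2360
  Site B (19, 14): total = 2410
  Site C (18, 12): total = 2510
  Site D (19, 8): total = 3310
  Site E (14, 3): total = 3380
Minimum is at Site A with total 2360 blocks.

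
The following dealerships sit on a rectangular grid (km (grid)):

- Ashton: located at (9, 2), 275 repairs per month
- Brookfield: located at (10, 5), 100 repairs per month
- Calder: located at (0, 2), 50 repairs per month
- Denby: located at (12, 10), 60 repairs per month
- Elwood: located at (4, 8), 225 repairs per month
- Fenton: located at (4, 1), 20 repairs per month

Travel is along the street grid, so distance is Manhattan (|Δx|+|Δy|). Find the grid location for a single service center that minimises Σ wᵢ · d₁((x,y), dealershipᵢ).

Manhattan distance separates: Σwᵢ(|x−xᵢ|+|y−yᵢ|) = Σwᵢ|x−xᵢ| + Σwᵢ|y−yᵢ|, so x and y are optimised independently as 1-D weighted medians.
Total weight W = 730; half = 365.
x-coordinate, sorted with cumulative weight:
  x=0 (Calder, w=50) cum 50
  x=4 (Elwood, w=225) cum 275
  x=4 (Fenton, w=20) cum 295
  x=9 (Ashton, w=275) cum 570  ← median
  x=10 (Brookfield, w=100) cum 670
  x=12 (Denby, w=60) cum 730
⇒ x* = 9
y-coordinate, sorted with cumulative weight:
  y=1 (Fenton, w=20) cum 20
  y=2 (Ashton, w=275) cum 295
  y=2 (Calder, w=50) cum 345
  y=5 (Brookfield, w=100) cum 445  ← median
  y=8 (Elwood, w=225) cum 670
  y=10 (Denby, w=60) cum 730
⇒ y* = 5

(9, 5)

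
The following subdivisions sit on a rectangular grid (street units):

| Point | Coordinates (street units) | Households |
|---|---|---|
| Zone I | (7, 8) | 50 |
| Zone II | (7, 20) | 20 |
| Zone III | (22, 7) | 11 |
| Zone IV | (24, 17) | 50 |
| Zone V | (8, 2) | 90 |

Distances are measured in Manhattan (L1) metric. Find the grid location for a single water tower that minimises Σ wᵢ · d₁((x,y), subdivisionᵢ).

(8, 8)

Manhattan distance separates: Σwᵢ(|x−xᵢ|+|y−yᵢ|) = Σwᵢ|x−xᵢ| + Σwᵢ|y−yᵢ|, so x and y are optimised independently as 1-D weighted medians.
Total weight W = 221; half = 110.5.
x-coordinate, sorted with cumulative weight:
  x=7 (Zone I, w=50) cum 50
  x=7 (Zone II, w=20) cum 70
  x=8 (Zone V, w=90) cum 160  ← median
  x=22 (Zone III, w=11) cum 171
  x=24 (Zone IV, w=50) cum 221
⇒ x* = 8
y-coordinate, sorted with cumulative weight:
  y=2 (Zone V, w=90) cum 90
  y=7 (Zone III, w=11) cum 101
  y=8 (Zone I, w=50) cum 151  ← median
  y=17 (Zone IV, w=50) cum 201
  y=20 (Zone II, w=20) cum 221
⇒ y* = 8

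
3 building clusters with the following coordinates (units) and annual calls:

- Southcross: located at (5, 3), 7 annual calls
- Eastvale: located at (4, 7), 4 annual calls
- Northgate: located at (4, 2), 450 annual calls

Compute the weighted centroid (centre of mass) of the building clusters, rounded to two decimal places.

The minimiser of Σwᵢ‖p−pᵢ‖² is the weighted centroid p* = (Σwᵢpᵢ)/(Σwᵢ).
Σwᵢ = 461.
Σwᵢxᵢ = 7·5 + 4·4 + 450·4 = 1851.
Σwᵢyᵢ = 7·3 + 4·7 + 450·2 = 949.
x* = 1851/461 = 4.02, y* = 949/461 = 2.06.

(4.02, 2.06)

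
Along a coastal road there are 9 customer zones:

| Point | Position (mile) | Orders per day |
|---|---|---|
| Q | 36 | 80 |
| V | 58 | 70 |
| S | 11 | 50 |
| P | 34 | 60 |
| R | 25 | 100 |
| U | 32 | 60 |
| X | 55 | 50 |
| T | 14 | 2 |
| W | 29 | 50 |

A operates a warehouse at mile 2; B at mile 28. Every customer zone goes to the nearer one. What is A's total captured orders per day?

The indifferent point is the midpoint (2+28)/2 = 15; customer zones left of it (closer to A at 2) go to A, those right go to B.
  S at 11 (w=50) → A
  T at 14 (w=2) → A
  R at 25 (w=100) → B
  W at 29 (w=50) → B
  U at 32 (w=60) → B
  P at 34 (w=60) → B
  Q at 36 (w=80) → B
  X at 55 (w=50) → B
  V at 58 (w=70) → B
A captures 52; B captures 470.

52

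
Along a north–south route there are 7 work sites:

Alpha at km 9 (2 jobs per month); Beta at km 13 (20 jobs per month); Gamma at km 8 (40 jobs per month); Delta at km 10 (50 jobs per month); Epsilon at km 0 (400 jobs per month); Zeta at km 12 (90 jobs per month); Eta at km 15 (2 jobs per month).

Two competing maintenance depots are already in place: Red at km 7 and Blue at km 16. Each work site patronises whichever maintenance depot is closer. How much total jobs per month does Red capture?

492

The indifferent point is the midpoint (7+16)/2 = 11.5; work sites left of it (closer to Red at 7) go to Red, those right go to Blue.
  Epsilon at 0 (w=400) → Red
  Gamma at 8 (w=40) → Red
  Alpha at 9 (w=2) → Red
  Delta at 10 (w=50) → Red
  Zeta at 12 (w=90) → Blue
  Beta at 13 (w=20) → Blue
  Eta at 15 (w=2) → Blue
Red captures 492; Blue captures 112.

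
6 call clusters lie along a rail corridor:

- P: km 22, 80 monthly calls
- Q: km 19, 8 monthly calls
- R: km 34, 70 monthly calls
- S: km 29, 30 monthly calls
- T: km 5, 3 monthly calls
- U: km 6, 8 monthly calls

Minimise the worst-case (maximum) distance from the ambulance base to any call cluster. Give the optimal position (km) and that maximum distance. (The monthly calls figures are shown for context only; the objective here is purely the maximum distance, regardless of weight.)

location 19.5, max distance 14.5

The 1-center on a line is the midpoint of the two extreme points: leftmost at 5, rightmost at 34.
Optimal location = (5 + 34)/2 = 19.5; maximum distance = (34 − 5)/2 = 14.5.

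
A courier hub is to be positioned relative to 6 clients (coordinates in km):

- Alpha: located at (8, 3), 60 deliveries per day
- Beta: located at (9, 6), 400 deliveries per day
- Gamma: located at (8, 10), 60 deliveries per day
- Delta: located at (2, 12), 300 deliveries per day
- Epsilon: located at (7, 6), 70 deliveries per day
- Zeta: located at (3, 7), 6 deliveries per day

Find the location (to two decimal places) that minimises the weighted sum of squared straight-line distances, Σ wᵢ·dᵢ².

(6.33, 8.08)

The minimiser of Σwᵢ‖p−pᵢ‖² is the weighted centroid p* = (Σwᵢpᵢ)/(Σwᵢ).
Σwᵢ = 896.
Σwᵢxᵢ = 60·8 + 400·9 + 60·8 + 300·2 + 70·7 + 6·3 = 5668.
Σwᵢyᵢ = 60·3 + 400·6 + 60·10 + 300·12 + 70·6 + 6·7 = 7242.
x* = 5668/896 = 6.33, y* = 7242/896 = 8.08.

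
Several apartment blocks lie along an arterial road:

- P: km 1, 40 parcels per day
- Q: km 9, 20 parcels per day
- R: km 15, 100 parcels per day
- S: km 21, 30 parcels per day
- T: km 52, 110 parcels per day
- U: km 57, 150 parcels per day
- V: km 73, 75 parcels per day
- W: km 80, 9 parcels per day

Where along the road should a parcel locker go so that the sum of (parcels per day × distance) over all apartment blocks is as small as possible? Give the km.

x = 52

For a sum of weighted absolute distances on a line, the optimum is the weighted median (not the mean). Total weight W = 534; half-weight = 267.
Sort by position and accumulate weight:
  km 1 (P, w=40) → cum 40
  km 9 (Q, w=20) → cum 60
  km 15 (R, w=100) → cum 160
  km 21 (S, w=30) → cum 190
  km 52 (T, w=110) → cum 300  ≥ 267 → median here
  km 57 (U, w=150) → cum 450
  km 73 (V, w=75) → cum 525
  km 80 (W, w=9) → cum 534
Optimal location: km 52.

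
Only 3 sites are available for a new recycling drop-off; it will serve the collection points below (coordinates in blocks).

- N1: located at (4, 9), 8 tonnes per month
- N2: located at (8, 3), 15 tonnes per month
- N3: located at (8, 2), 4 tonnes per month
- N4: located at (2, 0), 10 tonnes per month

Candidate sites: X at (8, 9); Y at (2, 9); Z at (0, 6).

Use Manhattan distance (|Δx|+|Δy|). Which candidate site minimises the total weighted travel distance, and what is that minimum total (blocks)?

Total weighted distance at each candidate:
  X (8, 9): total = 300
  Y (2, 9): total = 338
  Z (0, 6): total = 349
Minimum is at X with total 300 blocks.

X, total 300 blocks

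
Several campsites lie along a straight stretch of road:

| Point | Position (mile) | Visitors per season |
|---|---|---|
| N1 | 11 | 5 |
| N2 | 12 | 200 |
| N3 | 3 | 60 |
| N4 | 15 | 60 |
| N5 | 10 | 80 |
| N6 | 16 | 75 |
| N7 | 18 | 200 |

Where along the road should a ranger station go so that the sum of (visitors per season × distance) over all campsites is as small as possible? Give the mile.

x = 12

For a sum of weighted absolute distances on a line, the optimum is the weighted median (not the mean). Total weight W = 680; half-weight = 340.
Sort by position and accumulate weight:
  mile 3 (N3, w=60) → cum 60
  mile 10 (N5, w=80) → cum 140
  mile 11 (N1, w=5) → cum 145
  mile 12 (N2, w=200) → cum 345  ≥ 340 → median here
  mile 15 (N4, w=60) → cum 405
  mile 16 (N6, w=75) → cum 480
  mile 18 (N7, w=200) → cum 680
Optimal location: mile 12.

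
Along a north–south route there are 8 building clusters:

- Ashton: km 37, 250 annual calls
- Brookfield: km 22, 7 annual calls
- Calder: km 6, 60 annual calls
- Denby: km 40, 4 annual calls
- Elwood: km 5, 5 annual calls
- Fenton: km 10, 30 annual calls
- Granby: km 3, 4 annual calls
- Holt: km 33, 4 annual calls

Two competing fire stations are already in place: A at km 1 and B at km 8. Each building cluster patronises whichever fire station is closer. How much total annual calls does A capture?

The indifferent point is the midpoint (1+8)/2 = 4.5; building clusters left of it (closer to A at 1) go to A, those right go to B.
  Granby at 3 (w=4) → A
  Elwood at 5 (w=5) → B
  Calder at 6 (w=60) → B
  Fenton at 10 (w=30) → B
  Brookfield at 22 (w=7) → B
  Holt at 33 (w=4) → B
  Ashton at 37 (w=250) → B
  Denby at 40 (w=4) → B
A captures 4; B captures 360.

4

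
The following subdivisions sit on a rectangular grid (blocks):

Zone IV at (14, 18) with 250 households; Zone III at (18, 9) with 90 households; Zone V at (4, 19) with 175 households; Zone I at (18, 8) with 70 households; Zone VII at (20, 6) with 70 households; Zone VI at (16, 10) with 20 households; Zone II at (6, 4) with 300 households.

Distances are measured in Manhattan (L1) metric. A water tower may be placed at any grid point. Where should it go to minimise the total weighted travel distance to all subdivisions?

Manhattan distance separates: Σwᵢ(|x−xᵢ|+|y−yᵢ|) = Σwᵢ|x−xᵢ| + Σwᵢ|y−yᵢ|, so x and y are optimised independently as 1-D weighted medians.
Total weight W = 975; half = 487.5.
x-coordinate, sorted with cumulative weight:
  x=4 (Zone V, w=175) cum 175
  x=6 (Zone II, w=300) cum 475
  x=14 (Zone IV, w=250) cum 725  ← median
  x=16 (Zone VI, w=20) cum 745
  x=18 (Zone III, w=90) cum 835
  x=18 (Zone I, w=70) cum 905
  x=20 (Zone VII, w=70) cum 975
⇒ x* = 14
y-coordinate, sorted with cumulative weight:
  y=4 (Zone II, w=300) cum 300
  y=6 (Zone VII, w=70) cum 370
  y=8 (Zone I, w=70) cum 440
  y=9 (Zone III, w=90) cum 530  ← median
  y=10 (Zone VI, w=20) cum 550
  y=18 (Zone IV, w=250) cum 800
  y=19 (Zone V, w=175) cum 975
⇒ y* = 9

(14, 9)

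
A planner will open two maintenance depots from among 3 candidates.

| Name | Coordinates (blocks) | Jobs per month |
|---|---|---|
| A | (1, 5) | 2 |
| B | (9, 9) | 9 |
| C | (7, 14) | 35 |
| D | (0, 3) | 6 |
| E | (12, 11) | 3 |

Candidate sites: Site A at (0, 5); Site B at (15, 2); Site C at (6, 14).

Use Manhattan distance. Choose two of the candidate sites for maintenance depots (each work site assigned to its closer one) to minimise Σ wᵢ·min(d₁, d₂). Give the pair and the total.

Evaluate every pair (each demand assigned to the nearer of the two):
  {Site A, Site C}: total = 148
  {Site B, Site C}: total = 258
  {Site A, Site B}: total = 727
Best pair: {Site A, Site C} with total 148.

{Site A, Site C}, total 148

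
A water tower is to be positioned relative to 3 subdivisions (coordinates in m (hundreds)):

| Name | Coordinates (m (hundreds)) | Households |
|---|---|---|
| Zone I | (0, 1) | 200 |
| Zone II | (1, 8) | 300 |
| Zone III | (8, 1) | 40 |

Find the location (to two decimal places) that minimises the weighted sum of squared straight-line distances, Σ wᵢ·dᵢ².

(1.15, 4.89)

The minimiser of Σwᵢ‖p−pᵢ‖² is the weighted centroid p* = (Σwᵢpᵢ)/(Σwᵢ).
Σwᵢ = 540.
Σwᵢxᵢ = 200·0 + 300·1 + 40·8 = 620.
Σwᵢyᵢ = 200·1 + 300·8 + 40·1 = 2640.
x* = 620/540 = 1.15, y* = 2640/540 = 4.89.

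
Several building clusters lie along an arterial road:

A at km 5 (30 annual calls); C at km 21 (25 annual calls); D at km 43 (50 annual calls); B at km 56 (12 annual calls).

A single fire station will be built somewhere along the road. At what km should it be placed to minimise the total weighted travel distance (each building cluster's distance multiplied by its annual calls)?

For a sum of weighted absolute distances on a line, the optimum is the weighted median (not the mean). Total weight W = 117; half-weight = 58.5.
Sort by position and accumulate weight:
  km 5 (A, w=30) → cum 30
  km 21 (C, w=25) → cum 55
  km 43 (D, w=50) → cum 105  ≥ 58.5 → median here
  km 56 (B, w=12) → cum 117
Optimal location: km 43.

x = 43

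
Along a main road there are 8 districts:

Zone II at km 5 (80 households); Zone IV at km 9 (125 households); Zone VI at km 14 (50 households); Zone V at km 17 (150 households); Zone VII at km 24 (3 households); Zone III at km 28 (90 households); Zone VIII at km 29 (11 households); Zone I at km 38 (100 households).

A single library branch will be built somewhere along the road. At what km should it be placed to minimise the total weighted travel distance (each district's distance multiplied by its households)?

x = 17

For a sum of weighted absolute distances on a line, the optimum is the weighted median (not the mean). Total weight W = 609; half-weight = 304.5.
Sort by position and accumulate weight:
  km 5 (Zone II, w=80) → cum 80
  km 9 (Zone IV, w=125) → cum 205
  km 14 (Zone VI, w=50) → cum 255
  km 17 (Zone V, w=150) → cum 405  ≥ 304.5 → median here
  km 24 (Zone VII, w=3) → cum 408
  km 28 (Zone III, w=90) → cum 498
  km 29 (Zone VIII, w=11) → cum 509
  km 38 (Zone I, w=100) → cum 609
Optimal location: km 17.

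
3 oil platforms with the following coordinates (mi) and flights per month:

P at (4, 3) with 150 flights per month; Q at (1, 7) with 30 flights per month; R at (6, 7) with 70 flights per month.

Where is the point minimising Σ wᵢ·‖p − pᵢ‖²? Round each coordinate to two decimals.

(4.20, 4.60)

The minimiser of Σwᵢ‖p−pᵢ‖² is the weighted centroid p* = (Σwᵢpᵢ)/(Σwᵢ).
Σwᵢ = 250.
Σwᵢxᵢ = 150·4 + 30·1 + 70·6 = 1050.
Σwᵢyᵢ = 150·3 + 30·7 + 70·7 = 1150.
x* = 1050/250 = 4.20, y* = 1150/250 = 4.60.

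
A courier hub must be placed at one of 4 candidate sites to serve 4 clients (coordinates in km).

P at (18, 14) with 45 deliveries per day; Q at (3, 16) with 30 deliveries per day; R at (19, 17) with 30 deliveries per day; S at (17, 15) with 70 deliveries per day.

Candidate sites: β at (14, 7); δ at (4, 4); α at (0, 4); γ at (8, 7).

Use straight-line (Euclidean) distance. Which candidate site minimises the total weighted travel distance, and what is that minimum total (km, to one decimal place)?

β, total 1722.7 km

Total weighted distance at each candidate:
  β (14, 7): total = 1722.7
  δ (4, 4): total = 2923.0
  α (0, 4): total = 3405.7
  γ (8, 7): total = 2147.1
Minimum is at β with total 1722.7 km.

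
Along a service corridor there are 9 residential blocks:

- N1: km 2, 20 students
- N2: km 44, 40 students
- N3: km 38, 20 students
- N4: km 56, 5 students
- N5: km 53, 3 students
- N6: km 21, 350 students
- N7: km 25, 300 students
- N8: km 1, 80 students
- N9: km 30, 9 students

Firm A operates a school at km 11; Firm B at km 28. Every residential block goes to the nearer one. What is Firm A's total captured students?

100

The indifferent point is the midpoint (11+28)/2 = 19.5; residential blocks left of it (closer to Firm A at 11) go to Firm A, those right go to Firm B.
  N8 at 1 (w=80) → Firm A
  N1 at 2 (w=20) → Firm A
  N6 at 21 (w=350) → Firm B
  N7 at 25 (w=300) → Firm B
  N9 at 30 (w=9) → Firm B
  N3 at 38 (w=20) → Firm B
  N2 at 44 (w=40) → Firm B
  N5 at 53 (w=3) → Firm B
  N4 at 56 (w=5) → Firm B
Firm A captures 100; Firm B captures 727.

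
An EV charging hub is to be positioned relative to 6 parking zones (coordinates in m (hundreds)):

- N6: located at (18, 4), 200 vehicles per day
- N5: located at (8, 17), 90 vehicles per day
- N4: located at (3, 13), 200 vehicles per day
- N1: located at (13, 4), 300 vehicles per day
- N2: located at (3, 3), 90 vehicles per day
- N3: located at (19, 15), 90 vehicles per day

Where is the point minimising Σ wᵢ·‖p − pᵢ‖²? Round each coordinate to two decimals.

(11.13, 7.99)

The minimiser of Σwᵢ‖p−pᵢ‖² is the weighted centroid p* = (Σwᵢpᵢ)/(Σwᵢ).
Σwᵢ = 970.
Σwᵢxᵢ = 200·18 + 90·8 + 200·3 + 300·13 + 90·3 + 90·19 = 10800.
Σwᵢyᵢ = 200·4 + 90·17 + 200·13 + 300·4 + 90·3 + 90·15 = 7750.
x* = 10800/970 = 11.13, y* = 7750/970 = 7.99.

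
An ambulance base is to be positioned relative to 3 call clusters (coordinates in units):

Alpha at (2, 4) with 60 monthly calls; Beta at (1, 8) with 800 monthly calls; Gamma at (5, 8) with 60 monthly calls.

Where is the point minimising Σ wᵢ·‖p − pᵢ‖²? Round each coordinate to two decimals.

(1.33, 7.74)

The minimiser of Σwᵢ‖p−pᵢ‖² is the weighted centroid p* = (Σwᵢpᵢ)/(Σwᵢ).
Σwᵢ = 920.
Σwᵢxᵢ = 60·2 + 800·1 + 60·5 = 1220.
Σwᵢyᵢ = 60·4 + 800·8 + 60·8 = 7120.
x* = 1220/920 = 1.33, y* = 7120/920 = 7.74.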